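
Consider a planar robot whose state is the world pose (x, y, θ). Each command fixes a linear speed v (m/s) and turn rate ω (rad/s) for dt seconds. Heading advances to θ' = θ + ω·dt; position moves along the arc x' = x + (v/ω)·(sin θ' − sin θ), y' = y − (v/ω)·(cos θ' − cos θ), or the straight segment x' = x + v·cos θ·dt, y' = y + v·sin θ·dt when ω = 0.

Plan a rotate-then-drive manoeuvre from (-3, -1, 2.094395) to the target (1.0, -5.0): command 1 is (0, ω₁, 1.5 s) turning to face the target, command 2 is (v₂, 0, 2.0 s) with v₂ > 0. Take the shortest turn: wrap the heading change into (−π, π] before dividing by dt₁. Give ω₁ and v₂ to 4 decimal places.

heading to target = atan2(-5−-1, 1−-3) = -0.7854
Δθ = wrap(-0.7854 − 2.0944) = -2.8798; ω₁ = Δθ/dt₁ = -1.9199
distance = √((1−-3)² + (-5−-1)²) = 5.6569; v₂ = distance/dt₂ = 2.8284

ω₁ = -1.9199, v₂ = 2.8284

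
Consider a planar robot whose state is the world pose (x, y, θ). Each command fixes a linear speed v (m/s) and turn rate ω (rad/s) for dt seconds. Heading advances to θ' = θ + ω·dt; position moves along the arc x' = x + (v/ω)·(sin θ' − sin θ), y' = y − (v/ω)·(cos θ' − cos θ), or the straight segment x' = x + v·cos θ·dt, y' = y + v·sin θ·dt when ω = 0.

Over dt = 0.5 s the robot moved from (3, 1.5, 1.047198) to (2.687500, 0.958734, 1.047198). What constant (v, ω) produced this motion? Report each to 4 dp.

v = -1.2500, ω = 0.0000

Δθ = 1.047198 − 1.047198 = 0.000000
ω = Δθ/dt = 0.000000/0.5 = 0.0000
ω = 0 → v = (Δx·cos θ + Δy·sin θ)/dt = -1.2500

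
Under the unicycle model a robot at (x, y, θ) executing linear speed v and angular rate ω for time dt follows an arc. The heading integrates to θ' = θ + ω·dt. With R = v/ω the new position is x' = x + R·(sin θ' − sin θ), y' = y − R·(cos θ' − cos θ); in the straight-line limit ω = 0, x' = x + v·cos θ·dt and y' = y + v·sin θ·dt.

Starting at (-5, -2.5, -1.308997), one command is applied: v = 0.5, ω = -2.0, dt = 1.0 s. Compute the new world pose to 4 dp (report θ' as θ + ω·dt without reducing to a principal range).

(-5.2831, -2.8112, -3.3090)

θ' = -1.3090 + -2.0·1.0 = -3.3090
R = v/ω = 0.5/-2.0 = -0.2500
x' = -5 + -0.2500·(sin -3.3090 − sin -1.3090) = -5.2831
y' = -2.5 − -0.2500·(cos -3.3090 − cos -1.3090) = -2.8112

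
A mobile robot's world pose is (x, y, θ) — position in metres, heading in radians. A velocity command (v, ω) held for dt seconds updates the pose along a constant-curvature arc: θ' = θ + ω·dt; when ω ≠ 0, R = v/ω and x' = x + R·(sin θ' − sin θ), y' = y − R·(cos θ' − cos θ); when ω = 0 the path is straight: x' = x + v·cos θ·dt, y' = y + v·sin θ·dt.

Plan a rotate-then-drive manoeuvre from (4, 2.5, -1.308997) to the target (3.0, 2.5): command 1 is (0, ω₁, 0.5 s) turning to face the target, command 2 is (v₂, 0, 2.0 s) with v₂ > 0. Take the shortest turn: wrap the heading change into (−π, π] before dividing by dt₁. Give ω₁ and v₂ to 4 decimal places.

heading to target = atan2(2.5−2.5, 3−4) = 3.1416
Δθ = wrap(3.1416 − -1.3090) = -1.8326; ω₁ = Δθ/dt₁ = -3.6652
distance = √((3−4)² + (2.5−2.5)²) = 1.0000; v₂ = distance/dt₂ = 0.5000

ω₁ = -3.6652, v₂ = 0.5000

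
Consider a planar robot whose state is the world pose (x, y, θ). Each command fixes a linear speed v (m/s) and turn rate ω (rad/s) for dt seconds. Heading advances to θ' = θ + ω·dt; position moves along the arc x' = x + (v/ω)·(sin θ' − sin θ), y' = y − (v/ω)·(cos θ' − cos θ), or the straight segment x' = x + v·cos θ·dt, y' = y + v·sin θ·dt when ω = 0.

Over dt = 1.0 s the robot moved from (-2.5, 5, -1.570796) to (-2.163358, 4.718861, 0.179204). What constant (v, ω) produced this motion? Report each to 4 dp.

Δθ = 0.179204 − -1.570796 = 1.750000
ω = Δθ/dt = 1.750000/1.0 = 1.7500
R = Δx/(sin θ' − sin θ) = 0.2857
v = R·ω = 0.2857·1.7500 = 0.5000

v = 0.5000, ω = 1.7500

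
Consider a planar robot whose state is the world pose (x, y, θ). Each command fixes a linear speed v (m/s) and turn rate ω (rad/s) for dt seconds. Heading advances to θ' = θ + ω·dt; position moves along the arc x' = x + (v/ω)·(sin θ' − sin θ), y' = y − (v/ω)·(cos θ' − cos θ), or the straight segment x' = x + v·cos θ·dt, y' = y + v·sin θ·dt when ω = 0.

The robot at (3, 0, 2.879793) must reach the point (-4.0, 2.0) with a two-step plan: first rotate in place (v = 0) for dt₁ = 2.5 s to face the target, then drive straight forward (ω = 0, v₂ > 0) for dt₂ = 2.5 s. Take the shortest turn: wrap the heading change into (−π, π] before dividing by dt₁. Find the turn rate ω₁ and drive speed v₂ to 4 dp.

heading to target = atan2(2−0, -4−3) = 2.8633
Δθ = wrap(2.8633 − 2.8798) = -0.0165; ω₁ = Δθ/dt₁ = -0.0066
distance = √((-4−3)² + (2−0)²) = 7.2801; v₂ = distance/dt₂ = 2.9120

ω₁ = -0.0066, v₂ = 2.9120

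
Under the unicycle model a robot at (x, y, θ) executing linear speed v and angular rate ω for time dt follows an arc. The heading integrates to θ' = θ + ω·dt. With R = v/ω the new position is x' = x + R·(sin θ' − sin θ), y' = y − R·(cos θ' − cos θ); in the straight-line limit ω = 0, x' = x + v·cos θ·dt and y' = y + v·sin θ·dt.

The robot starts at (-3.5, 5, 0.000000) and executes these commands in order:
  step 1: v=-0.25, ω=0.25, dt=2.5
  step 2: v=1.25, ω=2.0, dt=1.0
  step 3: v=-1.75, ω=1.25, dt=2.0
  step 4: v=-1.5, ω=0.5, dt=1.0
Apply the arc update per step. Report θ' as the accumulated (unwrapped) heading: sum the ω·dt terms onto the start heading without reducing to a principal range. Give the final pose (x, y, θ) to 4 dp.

step 1: θ'=0.6250 (R=-1.0000) → pose (-4.0851, 4.8110, 0.6250)
step 2: θ'=2.6250 (R=0.6250) → pose (-4.1421, 5.8613, 2.6250)
step 3: θ'=5.1250 (R=-1.4000) → pose (-2.1681, 7.6400, 5.1250)
step 4: θ'=5.6250 (R=-3.0000) → pose (-3.0813, 8.8103, 5.6250)

(-3.0813, 8.8103, 5.6250)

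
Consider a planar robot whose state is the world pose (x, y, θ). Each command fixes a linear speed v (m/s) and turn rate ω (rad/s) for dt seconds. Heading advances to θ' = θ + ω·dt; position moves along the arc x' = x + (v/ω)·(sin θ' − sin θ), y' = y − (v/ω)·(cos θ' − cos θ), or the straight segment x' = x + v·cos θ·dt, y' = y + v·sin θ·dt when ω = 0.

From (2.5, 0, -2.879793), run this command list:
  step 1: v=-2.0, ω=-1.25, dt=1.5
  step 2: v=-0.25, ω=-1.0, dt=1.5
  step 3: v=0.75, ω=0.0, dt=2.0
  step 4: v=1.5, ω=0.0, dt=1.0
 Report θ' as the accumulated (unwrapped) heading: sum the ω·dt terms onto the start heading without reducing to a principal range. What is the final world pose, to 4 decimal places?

(7.2688, -1.7674, -6.2548)

step 1: θ'=-4.7548 (R=1.6000) → pose (4.5127, -1.6133, -4.7548)
step 2: θ'=-6.2548 (R=0.2500) → pose (4.2700, -1.8526, -6.2548)
step 3: θ'=-6.2548 (straight) → pose (5.7694, -1.8100, -6.2548)
step 4: θ'=-6.2548 (straight) → pose (7.2688, -1.7674, -6.2548)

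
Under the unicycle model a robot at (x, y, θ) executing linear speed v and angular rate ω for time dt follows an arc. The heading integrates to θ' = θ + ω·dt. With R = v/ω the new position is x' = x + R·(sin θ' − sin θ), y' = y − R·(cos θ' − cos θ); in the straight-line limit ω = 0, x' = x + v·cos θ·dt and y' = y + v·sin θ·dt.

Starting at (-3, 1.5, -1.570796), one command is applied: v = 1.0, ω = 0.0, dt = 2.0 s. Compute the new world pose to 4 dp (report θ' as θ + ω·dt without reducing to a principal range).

θ' = -1.5708 + 0.0·2.0 = -1.5708
ω = 0 → straight: x' = -3 + 1.0·cos(-1.5708)·2.0 = -3.0000
y' = 1.5 + 1.0·sin(-1.5708)·2.0 = -0.5000

(-3.0000, -0.5000, -1.5708)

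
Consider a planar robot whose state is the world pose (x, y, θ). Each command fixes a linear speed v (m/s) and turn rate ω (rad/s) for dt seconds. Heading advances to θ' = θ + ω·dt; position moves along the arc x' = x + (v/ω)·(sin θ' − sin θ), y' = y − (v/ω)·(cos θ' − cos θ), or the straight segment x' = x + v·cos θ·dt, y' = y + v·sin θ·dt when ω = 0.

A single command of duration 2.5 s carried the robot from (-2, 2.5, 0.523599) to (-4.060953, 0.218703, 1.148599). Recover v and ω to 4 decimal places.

Δθ = 1.148599 − 0.523599 = 0.625000
ω = Δθ/dt = 0.625000/2.5 = 0.2500
R = −Δy/(cos θ' − cos θ) = -5.0000
v = R·ω = -5.0000·0.2500 = -1.2500

v = -1.2500, ω = 0.2500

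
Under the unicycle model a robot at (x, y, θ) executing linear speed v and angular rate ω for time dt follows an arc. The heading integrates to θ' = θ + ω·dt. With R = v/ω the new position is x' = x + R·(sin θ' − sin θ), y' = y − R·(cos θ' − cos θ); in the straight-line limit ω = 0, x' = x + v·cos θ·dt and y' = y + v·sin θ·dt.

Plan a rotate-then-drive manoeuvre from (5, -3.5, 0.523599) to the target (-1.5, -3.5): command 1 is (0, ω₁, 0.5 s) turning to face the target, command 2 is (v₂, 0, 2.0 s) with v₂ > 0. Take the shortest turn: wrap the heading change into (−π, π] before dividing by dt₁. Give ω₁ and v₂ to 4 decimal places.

heading to target = atan2(-3.5−-3.5, -1.5−5) = 3.1416
Δθ = wrap(3.1416 − 0.5236) = 2.6180; ω₁ = Δθ/dt₁ = 5.2360
distance = √((-1.5−5)² + (-3.5−-3.5)²) = 6.5000; v₂ = distance/dt₂ = 3.2500

ω₁ = 5.2360, v₂ = 3.2500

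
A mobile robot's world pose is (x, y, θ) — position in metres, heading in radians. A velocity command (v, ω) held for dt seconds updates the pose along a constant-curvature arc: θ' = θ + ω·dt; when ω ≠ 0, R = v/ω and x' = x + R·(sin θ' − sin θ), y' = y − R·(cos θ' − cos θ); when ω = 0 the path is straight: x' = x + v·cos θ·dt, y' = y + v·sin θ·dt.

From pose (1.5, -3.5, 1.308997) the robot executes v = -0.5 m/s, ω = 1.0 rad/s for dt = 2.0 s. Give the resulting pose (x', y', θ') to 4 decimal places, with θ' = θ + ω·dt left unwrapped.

(2.0663, -4.1224, 3.3090)

θ' = 1.3090 + 1.0·2.0 = 3.3090
R = v/ω = -0.5/1.0 = -0.5000
x' = 1.5 + -0.5000·(sin 3.3090 − sin 1.3090) = 2.0663
y' = -3.5 − -0.5000·(cos 3.3090 − cos 1.3090) = -4.1224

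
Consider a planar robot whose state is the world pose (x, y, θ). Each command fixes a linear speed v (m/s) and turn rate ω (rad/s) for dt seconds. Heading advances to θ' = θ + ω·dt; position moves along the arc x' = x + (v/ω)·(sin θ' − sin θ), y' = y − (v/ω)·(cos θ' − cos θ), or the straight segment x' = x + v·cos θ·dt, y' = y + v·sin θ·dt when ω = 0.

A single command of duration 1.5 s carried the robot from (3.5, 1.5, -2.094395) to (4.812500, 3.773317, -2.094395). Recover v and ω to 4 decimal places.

Δθ = -2.094395 − -2.094395 = 0.000000
ω = Δθ/dt = 0.000000/1.5 = 0.0000
ω = 0 → v = (Δx·cos θ + Δy·sin θ)/dt = -1.7500

v = -1.7500, ω = 0.0000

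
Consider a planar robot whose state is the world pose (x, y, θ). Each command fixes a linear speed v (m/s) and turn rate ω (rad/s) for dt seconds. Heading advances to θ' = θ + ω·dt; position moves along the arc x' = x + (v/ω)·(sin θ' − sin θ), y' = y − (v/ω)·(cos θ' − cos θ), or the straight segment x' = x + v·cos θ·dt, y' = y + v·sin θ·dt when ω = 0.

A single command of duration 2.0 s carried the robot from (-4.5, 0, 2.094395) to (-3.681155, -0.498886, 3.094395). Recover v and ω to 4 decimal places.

v = -0.5000, ω = 0.5000

Δθ = 3.094395 − 2.094395 = 1.000000
ω = Δθ/dt = 1.000000/2.0 = 0.5000
R = Δx/(sin θ' − sin θ) = -1.0000
v = R·ω = -1.0000·0.5000 = -0.5000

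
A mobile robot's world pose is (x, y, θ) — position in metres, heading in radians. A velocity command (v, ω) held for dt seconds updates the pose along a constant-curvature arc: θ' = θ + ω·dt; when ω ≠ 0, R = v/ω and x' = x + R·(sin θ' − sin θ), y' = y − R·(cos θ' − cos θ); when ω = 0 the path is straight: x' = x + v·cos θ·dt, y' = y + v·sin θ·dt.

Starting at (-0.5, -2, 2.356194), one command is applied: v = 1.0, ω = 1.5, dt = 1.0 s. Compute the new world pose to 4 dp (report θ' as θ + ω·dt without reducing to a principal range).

θ' = 2.3562 + 1.5·1.0 = 3.8562
R = v/ω = 1.0/1.5 = 0.6667
x' = -0.5 + 0.6667·(sin 3.8562 − sin 2.3562) = -1.4083
y' = -2 − 0.6667·(cos 3.8562 − cos 2.3562) = -1.9678

(-1.4083, -1.9678, 3.8562)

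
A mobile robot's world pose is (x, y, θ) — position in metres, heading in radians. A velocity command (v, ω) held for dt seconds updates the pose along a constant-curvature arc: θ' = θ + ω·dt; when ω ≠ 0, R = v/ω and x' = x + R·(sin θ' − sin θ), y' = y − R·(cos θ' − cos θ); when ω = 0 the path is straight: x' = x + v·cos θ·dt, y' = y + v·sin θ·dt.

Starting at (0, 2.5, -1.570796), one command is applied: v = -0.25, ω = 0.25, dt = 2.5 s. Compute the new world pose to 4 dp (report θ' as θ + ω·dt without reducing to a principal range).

θ' = -1.5708 + 0.25·2.5 = -0.9458
R = v/ω = -0.25/0.25 = -1.0000
x' = 0 + -1.0000·(sin -0.9458 − sin -1.5708) = -0.1890
y' = 2.5 − -1.0000·(cos -0.9458 − cos -1.5708) = 3.0851

(-0.1890, 3.0851, -0.9458)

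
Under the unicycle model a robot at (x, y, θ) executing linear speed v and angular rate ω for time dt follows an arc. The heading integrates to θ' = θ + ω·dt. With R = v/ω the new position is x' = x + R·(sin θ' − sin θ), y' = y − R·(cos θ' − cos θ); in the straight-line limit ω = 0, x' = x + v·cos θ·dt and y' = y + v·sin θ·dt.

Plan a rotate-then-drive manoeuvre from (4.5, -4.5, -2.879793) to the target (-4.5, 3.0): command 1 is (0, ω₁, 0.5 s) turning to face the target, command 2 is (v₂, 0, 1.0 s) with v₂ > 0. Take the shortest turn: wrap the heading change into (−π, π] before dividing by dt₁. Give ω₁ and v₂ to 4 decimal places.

ω₁ = -1.9131, v₂ = 11.7154

heading to target = atan2(3−-4.5, -4.5−4.5) = 2.4469
Δθ = wrap(2.4469 − -2.8798) = -0.9565; ω₁ = Δθ/dt₁ = -1.9131
distance = √((-4.5−4.5)² + (3−-4.5)²) = 11.7154; v₂ = distance/dt₂ = 11.7154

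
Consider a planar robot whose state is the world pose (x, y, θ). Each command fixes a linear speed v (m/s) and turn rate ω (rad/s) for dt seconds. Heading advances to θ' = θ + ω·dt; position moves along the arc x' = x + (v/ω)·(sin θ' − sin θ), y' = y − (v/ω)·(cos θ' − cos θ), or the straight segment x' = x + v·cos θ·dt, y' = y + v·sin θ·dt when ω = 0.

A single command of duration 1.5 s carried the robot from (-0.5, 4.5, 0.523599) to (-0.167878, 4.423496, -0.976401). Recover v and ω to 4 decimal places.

Δθ = -0.976401 − 0.523599 = -1.500000
ω = Δθ/dt = -1.500000/1.5 = -1.0000
R = Δx/(sin θ' − sin θ) = -0.2500
v = R·ω = -0.2500·-1.0000 = 0.2500

v = 0.2500, ω = -1.0000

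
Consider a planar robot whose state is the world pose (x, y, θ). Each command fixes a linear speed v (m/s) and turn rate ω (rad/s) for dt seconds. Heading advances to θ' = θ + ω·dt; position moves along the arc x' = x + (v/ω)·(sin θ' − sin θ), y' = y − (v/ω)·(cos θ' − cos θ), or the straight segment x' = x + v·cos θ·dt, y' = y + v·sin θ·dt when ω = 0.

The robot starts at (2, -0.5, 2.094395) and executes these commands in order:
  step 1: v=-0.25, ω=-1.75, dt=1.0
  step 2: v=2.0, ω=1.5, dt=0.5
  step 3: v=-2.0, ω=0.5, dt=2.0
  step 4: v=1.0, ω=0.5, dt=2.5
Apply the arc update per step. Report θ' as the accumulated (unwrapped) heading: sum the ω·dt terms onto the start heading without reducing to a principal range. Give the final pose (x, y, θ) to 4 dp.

step 1: θ'=0.3444 (R=0.1429) → pose (1.9245, -0.7059, 0.3444)
step 2: θ'=1.0944 (R=1.3333) → pose (2.6592, -0.0623, 1.0944)
step 3: θ'=2.0944 (R=-4.0000) → pose (2.7497, -3.8966, 2.0944)
step 4: θ'=3.3444 (R=2.0000) → pose (0.6148, -2.9376, 3.3444)

(0.6148, -2.9376, 3.3444)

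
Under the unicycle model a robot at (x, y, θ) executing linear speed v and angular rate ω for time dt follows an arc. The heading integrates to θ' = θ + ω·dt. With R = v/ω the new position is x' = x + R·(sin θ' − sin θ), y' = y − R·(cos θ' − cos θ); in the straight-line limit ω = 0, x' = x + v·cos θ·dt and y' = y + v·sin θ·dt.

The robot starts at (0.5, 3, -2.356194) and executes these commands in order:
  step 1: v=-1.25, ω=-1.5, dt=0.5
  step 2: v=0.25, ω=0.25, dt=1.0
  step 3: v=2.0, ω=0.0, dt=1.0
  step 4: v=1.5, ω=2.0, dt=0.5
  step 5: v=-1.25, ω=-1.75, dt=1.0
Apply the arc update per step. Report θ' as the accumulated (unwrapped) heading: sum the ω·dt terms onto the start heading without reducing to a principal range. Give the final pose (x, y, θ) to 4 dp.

(-0.6086, 2.5696, -3.6062)

step 1: θ'=-3.1062 (R=0.8333) → pose (1.0598, 3.2436, -3.1062)
step 2: θ'=-2.8562 (R=1.0000) → pose (0.8136, 3.2037, -2.8562)
step 3: θ'=-2.8562 (straight) → pose (-1.1055, 2.6407, -2.8562)
step 4: θ'=-1.8562 (R=0.7500) → pose (-1.6140, 2.1321, -1.8562)
step 5: θ'=-3.6062 (R=0.7143) → pose (-0.6086, 2.5696, -3.6062)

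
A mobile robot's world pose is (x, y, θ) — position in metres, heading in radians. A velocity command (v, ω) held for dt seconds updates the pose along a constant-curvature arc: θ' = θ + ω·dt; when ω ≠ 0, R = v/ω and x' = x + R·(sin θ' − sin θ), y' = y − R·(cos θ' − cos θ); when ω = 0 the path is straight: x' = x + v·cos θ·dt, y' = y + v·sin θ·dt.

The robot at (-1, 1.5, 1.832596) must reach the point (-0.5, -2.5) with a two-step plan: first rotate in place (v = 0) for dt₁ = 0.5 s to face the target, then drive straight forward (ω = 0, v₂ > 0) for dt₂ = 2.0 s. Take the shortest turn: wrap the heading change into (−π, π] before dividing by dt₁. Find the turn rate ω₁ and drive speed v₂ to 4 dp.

heading to target = atan2(-2.5−1.5, -0.5−-1) = -1.4464
Δθ = wrap(-1.4464 − 1.8326) = 3.0041; ω₁ = Δθ/dt₁ = 6.0083
distance = √((-0.5−-1)² + (-2.5−1.5)²) = 4.0311; v₂ = distance/dt₂ = 2.0156

ω₁ = 6.0083, v₂ = 2.0156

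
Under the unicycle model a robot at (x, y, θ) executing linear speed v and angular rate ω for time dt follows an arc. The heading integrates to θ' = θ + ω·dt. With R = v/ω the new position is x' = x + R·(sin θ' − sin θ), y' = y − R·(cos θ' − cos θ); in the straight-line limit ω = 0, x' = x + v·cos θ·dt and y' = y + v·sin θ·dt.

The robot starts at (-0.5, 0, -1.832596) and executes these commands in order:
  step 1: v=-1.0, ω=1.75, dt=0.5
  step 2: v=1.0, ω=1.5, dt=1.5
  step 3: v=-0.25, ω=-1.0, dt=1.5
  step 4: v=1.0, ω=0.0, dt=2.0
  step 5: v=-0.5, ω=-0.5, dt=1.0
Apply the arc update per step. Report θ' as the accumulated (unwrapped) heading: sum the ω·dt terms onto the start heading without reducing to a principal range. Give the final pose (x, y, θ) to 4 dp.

(1.8228, 0.3077, -0.7076)

step 1: θ'=-0.9576 (R=-0.5714) → pose (-0.5846, 0.4767, -0.9576)
step 2: θ'=1.2924 (R=0.6667) → pose (0.6016, 0.6772, 1.2924)
step 3: θ'=-0.2076 (R=0.2500) → pose (0.3097, 0.5013, -0.2076)
step 4: θ'=-0.2076 (straight) → pose (2.2667, 0.0891, -0.2076)
step 5: θ'=-0.7076 (R=1.0000) → pose (1.8228, 0.3077, -0.7076)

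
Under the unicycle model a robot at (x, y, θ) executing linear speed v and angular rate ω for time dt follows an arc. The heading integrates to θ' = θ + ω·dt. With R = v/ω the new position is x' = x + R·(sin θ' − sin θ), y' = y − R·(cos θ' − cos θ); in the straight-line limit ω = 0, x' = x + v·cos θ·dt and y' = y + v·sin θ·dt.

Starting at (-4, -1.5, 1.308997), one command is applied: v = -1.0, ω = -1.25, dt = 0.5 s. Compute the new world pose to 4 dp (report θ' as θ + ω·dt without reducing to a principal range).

(-4.2672, -1.9130, 0.6840)

θ' = 1.3090 + -1.25·0.5 = 0.6840
R = v/ω = -1.0/-1.25 = 0.8000
x' = -4 + 0.8000·(sin 0.6840 − sin 1.3090) = -4.2672
y' = -1.5 − 0.8000·(cos 0.6840 − cos 1.3090) = -1.9130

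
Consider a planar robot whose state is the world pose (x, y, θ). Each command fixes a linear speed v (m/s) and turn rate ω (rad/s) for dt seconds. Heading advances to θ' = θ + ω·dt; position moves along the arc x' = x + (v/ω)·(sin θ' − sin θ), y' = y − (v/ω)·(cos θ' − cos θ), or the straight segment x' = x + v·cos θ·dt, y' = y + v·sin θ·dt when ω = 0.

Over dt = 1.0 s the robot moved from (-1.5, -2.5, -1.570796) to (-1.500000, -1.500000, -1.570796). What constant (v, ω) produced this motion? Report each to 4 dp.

Δθ = -1.570796 − -1.570796 = 0.000000
ω = Δθ/dt = 0.000000/1.0 = 0.0000
ω = 0 → v = (Δx·cos θ + Δy·sin θ)/dt = -1.0000

v = -1.0000, ω = 0.0000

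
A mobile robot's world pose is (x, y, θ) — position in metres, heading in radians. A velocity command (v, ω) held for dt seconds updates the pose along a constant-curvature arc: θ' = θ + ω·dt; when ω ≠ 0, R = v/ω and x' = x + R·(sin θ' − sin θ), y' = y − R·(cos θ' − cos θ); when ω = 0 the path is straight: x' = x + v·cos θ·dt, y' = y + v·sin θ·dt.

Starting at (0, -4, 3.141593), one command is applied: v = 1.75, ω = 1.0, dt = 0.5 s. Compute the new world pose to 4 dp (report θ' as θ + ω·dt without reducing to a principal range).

(-0.8390, -4.2142, 3.6416)

θ' = 3.1416 + 1.0·0.5 = 3.6416
R = v/ω = 1.75/1.0 = 1.7500
x' = 0 + 1.7500·(sin 3.6416 − sin 3.1416) = -0.8390
y' = -4 − 1.7500·(cos 3.6416 − cos 3.1416) = -4.2142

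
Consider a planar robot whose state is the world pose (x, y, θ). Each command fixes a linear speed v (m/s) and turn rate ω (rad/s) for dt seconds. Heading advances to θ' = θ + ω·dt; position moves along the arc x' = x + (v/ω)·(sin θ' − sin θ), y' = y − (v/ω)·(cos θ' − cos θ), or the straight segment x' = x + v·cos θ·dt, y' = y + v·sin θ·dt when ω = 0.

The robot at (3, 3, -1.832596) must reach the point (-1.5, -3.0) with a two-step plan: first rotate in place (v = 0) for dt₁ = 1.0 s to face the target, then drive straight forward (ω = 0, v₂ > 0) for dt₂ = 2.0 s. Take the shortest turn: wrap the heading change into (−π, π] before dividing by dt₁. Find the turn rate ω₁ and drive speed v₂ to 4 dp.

heading to target = atan2(-3−3, -1.5−3) = -2.2143
Δθ = wrap(-2.2143 − -1.8326) = -0.3817; ω₁ = Δθ/dt₁ = -0.3817
distance = √((-1.5−3)² + (-3−3)²) = 7.5000; v₂ = distance/dt₂ = 3.7500

ω₁ = -0.3817, v₂ = 3.7500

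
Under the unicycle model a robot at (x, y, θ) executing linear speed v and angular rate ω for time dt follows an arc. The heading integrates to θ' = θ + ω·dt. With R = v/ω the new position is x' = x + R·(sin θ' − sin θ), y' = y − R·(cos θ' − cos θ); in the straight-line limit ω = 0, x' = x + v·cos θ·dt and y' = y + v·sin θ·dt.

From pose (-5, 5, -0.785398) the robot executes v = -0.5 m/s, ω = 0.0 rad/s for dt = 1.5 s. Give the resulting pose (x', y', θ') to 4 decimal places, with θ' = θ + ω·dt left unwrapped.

θ' = -0.7854 + 0.0·1.5 = -0.7854
ω = 0 → straight: x' = -5 + -0.5·cos(-0.7854)·1.5 = -5.5303
y' = 5 + -0.5·sin(-0.7854)·1.5 = 5.5303

(-5.5303, 5.5303, -0.7854)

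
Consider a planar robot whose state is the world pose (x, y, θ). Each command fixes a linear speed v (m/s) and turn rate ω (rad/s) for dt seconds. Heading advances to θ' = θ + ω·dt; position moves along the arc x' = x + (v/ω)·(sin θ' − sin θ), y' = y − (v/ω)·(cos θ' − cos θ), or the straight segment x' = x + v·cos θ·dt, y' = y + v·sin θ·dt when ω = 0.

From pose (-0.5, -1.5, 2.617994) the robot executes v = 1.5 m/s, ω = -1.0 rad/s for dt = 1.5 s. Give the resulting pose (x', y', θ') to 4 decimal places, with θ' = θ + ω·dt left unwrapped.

θ' = 2.6180 + -1.0·1.5 = 1.1180
R = v/ω = 1.5/-1.0 = -1.5000
x' = -0.5 + -1.5000·(sin 1.1180 − sin 2.6180) = -1.0988
y' = -1.5 − -1.5000·(cos 1.1180 − cos 2.6180) = 0.4553

(-1.0988, 0.4553, 1.1180)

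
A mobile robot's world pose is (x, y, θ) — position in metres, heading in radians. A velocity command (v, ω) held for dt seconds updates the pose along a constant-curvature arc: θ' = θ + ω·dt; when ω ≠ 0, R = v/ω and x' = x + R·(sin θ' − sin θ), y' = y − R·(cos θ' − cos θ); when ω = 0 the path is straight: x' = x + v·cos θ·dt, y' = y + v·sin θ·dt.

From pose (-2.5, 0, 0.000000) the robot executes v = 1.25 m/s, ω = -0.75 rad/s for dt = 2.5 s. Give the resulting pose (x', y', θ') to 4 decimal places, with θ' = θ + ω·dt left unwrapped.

θ' = 0.0000 + -0.75·2.5 = -1.8750
R = v/ω = 1.25/-0.75 = -1.6667
x' = -2.5 + -1.6667·(sin -1.8750 − sin 0.0000) = -0.9099
y' = 0 − -1.6667·(cos -1.8750 − cos 0.0000) = -2.1659

(-0.9099, -2.1659, -1.8750)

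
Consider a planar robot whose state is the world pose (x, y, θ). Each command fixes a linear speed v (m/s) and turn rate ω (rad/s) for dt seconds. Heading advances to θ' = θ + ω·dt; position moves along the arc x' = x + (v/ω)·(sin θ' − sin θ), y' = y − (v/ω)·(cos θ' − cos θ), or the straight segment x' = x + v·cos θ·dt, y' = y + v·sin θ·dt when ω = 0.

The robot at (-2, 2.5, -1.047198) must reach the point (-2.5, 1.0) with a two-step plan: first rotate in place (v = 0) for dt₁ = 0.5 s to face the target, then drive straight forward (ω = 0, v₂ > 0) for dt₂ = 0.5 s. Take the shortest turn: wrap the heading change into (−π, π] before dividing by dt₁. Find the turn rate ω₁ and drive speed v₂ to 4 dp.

heading to target = atan2(1−2.5, -2.5−-2) = -1.8925
Δθ = wrap(-1.8925 − -1.0472) = -0.8453; ω₁ = Δθ/dt₁ = -1.6907
distance = √((-2.5−-2)² + (1−2.5)²) = 1.5811; v₂ = distance/dt₂ = 3.1623

ω₁ = -1.6907, v₂ = 3.1623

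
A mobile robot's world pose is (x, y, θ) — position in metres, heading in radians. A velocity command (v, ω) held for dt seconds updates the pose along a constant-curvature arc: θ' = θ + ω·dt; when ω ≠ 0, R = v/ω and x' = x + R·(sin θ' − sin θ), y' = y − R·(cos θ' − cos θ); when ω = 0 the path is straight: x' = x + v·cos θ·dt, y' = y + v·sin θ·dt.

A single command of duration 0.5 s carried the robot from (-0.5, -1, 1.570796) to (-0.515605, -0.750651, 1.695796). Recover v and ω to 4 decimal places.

v = 0.5000, ω = 0.2500

Δθ = 1.695796 − 1.570796 = 0.125000
ω = Δθ/dt = 0.125000/0.5 = 0.2500
R = −Δy/(cos θ' − cos θ) = 2.0000
v = R·ω = 2.0000·0.2500 = 0.5000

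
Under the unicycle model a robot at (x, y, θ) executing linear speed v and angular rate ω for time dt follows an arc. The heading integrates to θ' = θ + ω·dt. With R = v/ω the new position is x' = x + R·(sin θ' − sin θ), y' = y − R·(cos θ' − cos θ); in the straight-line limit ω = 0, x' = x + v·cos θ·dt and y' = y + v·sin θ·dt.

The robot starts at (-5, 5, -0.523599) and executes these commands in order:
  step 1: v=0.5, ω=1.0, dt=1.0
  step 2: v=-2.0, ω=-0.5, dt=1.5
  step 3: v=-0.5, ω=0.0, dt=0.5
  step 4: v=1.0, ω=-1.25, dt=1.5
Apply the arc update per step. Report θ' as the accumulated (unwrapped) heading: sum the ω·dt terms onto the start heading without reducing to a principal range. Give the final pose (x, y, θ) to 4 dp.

step 1: θ'=0.4764 (R=0.5000) → pose (-4.5207, 4.9887, 0.4764)
step 2: θ'=-0.2736 (R=4.0000) → pose (-7.4358, 4.6921, -0.2736)
step 3: θ'=-0.2736 (straight) → pose (-7.6765, 4.7596, -0.2736)
step 4: θ'=-2.1486 (R=-0.8000) → pose (-7.2226, 3.5524, -2.1486)

(-7.2226, 3.5524, -2.1486)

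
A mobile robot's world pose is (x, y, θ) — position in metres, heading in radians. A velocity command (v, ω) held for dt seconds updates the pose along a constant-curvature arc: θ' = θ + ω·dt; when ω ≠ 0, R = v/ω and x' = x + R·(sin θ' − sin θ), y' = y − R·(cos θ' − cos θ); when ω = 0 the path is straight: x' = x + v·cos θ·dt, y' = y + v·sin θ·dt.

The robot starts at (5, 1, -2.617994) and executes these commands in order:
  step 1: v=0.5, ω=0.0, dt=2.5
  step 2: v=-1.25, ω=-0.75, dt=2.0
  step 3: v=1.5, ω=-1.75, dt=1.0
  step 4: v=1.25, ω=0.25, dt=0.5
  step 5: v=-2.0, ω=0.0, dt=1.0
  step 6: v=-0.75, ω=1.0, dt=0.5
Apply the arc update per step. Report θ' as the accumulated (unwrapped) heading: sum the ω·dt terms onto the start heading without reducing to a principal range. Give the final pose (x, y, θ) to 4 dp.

(5.0743, 0.1242, -5.2430)

step 1: θ'=-2.6180 (straight) → pose (3.9175, 0.3750, -2.6180)
step 2: θ'=-4.1180 (R=1.6667) → pose (6.1316, -0.1350, -4.1180)
step 3: θ'=-5.8680 (R=-0.8571) → pose (6.4960, 1.1293, -5.8680)
step 4: θ'=-5.7430 (R=5.0000) → pose (7.0507, 1.4164, -5.7430)
step 5: θ'=-5.7430 (straight) → pose (5.3355, 0.3878, -5.7430)
step 6: θ'=-5.2430 (R=-0.7500) → pose (5.0743, 0.1242, -5.2430)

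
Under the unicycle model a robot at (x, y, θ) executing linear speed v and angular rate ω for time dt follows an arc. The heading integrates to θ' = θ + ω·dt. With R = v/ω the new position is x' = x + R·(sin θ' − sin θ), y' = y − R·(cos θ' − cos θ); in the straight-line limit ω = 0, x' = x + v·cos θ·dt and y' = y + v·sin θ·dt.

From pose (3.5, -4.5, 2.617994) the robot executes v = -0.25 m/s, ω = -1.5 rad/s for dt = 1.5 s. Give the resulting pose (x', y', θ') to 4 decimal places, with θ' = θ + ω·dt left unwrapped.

(3.4766, -4.7998, 0.3680)

θ' = 2.6180 + -1.5·1.5 = 0.3680
R = v/ω = -0.25/-1.5 = 0.1667
x' = 3.5 + 0.1667·(sin 0.3680 − sin 2.6180) = 3.4766
y' = -4.5 − 0.1667·(cos 0.3680 − cos 2.6180) = -4.7998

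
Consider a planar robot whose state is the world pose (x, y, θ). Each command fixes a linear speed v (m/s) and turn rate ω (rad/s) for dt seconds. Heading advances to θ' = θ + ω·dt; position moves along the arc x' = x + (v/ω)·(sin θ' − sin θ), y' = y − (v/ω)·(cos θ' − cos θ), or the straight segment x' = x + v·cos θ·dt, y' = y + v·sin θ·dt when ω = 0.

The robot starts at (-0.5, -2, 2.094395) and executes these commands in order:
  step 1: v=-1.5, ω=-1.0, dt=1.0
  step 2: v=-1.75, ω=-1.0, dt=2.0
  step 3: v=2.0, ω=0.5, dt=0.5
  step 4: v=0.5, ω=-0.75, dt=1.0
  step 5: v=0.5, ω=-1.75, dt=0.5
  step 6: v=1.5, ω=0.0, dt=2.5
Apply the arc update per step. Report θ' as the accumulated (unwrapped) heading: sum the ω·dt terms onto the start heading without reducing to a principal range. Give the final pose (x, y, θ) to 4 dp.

(-4.9472, -7.9137, -2.2806)

step 1: θ'=1.0944 (R=1.5000) → pose (-0.4661, -3.4379, 1.0944)
step 2: θ'=-0.9056 (R=1.7500) → pose (-3.3981, -3.7155, -0.9056)
step 3: θ'=-0.6556 (R=4.0000) → pose (-2.6895, -4.4173, -0.6556)
step 4: θ'=-1.4056 (R=-0.6667) → pose (-2.4383, -4.8362, -1.4056)
step 5: θ'=-2.2806 (R=-0.2857) → pose (-2.5034, -5.0694, -2.2806)
step 6: θ'=-2.2806 (straight) → pose (-4.9472, -7.9137, -2.2806)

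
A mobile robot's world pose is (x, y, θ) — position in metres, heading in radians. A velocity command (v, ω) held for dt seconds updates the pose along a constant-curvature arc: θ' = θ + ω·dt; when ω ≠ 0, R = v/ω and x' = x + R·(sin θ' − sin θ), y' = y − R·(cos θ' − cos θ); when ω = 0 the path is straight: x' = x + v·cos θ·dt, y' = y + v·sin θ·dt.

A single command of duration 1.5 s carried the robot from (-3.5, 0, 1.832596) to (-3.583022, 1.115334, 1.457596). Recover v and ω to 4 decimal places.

Δθ = 1.457596 − 1.832596 = -0.375000
ω = Δθ/dt = -0.375000/1.5 = -0.2500
R = −Δy/(cos θ' − cos θ) = -3.0000
v = R·ω = -3.0000·-0.2500 = 0.7500

v = 0.7500, ω = -0.2500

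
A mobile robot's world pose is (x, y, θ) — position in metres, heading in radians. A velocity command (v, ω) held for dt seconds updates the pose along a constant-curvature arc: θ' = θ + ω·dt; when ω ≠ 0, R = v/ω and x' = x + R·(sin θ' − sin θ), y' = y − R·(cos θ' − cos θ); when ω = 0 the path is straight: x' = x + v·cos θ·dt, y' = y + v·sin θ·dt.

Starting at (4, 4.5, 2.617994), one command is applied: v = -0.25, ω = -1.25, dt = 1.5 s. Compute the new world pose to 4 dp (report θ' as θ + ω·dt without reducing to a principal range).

θ' = 2.6180 + -1.25·1.5 = 0.7430
R = v/ω = -0.25/-1.25 = 0.2000
x' = 4 + 0.2000·(sin 0.7430 − sin 2.6180) = 4.0353
y' = 4.5 − 0.2000·(cos 0.7430 − cos 2.6180) = 4.1795

(4.0353, 4.1795, 0.7430)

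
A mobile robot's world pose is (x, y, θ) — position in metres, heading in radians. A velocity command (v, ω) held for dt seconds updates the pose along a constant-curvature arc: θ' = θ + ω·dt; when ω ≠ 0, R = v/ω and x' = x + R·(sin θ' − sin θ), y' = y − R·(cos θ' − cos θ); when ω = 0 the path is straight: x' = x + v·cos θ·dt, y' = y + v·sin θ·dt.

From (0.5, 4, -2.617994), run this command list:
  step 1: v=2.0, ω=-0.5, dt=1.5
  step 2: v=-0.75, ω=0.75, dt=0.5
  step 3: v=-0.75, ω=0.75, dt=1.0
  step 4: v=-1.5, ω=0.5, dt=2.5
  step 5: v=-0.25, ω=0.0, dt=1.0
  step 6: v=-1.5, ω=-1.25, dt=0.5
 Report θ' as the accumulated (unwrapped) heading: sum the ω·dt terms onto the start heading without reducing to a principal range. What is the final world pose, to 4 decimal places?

step 1: θ'=-3.3680 (R=-4.0000) → pose (-2.3979, 3.5662, -3.3680)
step 2: θ'=-2.9930 (R=-1.0000) → pose (-2.0254, 3.5517, -2.9930)
step 3: θ'=-2.2430 (R=-1.0000) → pose (-1.3910, 3.9180, -2.2430)
step 4: θ'=-0.9930 (R=-3.0000) → pose (-1.2253, 7.4246, -0.9930)
step 5: θ'=-0.9930 (straight) → pose (-1.3619, 7.6340, -0.9930)
step 6: θ'=-1.6180 (R=1.2000) → pose (-1.5553, 8.3461, -1.6180)

(-1.5553, 8.3461, -1.6180)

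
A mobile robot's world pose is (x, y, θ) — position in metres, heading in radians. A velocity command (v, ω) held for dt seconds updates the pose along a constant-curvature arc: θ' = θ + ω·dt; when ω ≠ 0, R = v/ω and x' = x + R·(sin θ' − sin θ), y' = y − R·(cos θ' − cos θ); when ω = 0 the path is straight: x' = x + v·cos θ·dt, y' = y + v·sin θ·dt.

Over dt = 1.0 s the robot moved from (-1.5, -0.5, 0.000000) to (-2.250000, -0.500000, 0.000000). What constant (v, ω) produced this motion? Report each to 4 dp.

v = -0.7500, ω = 0.0000

Δθ = 0.000000 − 0.000000 = 0.000000
ω = Δθ/dt = 0.000000/1.0 = 0.0000
ω = 0 → v = (Δx·cos θ + Δy·sin θ)/dt = -0.7500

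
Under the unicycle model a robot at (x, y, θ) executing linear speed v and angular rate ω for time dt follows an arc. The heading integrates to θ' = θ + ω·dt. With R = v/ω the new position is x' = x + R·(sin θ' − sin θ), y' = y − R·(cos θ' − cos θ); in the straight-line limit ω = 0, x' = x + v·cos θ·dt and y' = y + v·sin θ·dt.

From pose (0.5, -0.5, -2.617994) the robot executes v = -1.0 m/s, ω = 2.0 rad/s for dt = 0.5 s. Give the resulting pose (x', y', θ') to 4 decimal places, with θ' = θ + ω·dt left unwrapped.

(0.7494, -0.0906, -1.6180)

θ' = -2.6180 + 2.0·0.5 = -1.6180
R = v/ω = -1.0/2.0 = -0.5000
x' = 0.5 + -0.5000·(sin -1.6180 − sin -2.6180) = 0.7494
y' = -0.5 − -0.5000·(cos -1.6180 − cos -2.6180) = -0.0906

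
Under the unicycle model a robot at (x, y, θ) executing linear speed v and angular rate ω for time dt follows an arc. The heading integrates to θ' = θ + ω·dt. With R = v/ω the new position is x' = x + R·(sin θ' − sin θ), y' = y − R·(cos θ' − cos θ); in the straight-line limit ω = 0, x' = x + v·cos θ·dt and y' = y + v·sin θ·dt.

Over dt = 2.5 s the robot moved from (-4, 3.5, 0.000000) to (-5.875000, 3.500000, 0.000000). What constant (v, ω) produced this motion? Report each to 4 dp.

Δθ = 0.000000 − 0.000000 = 0.000000
ω = Δθ/dt = 0.000000/2.5 = 0.0000
ω = 0 → v = (Δx·cos θ + Δy·sin θ)/dt = -0.7500

v = -0.7500, ω = 0.0000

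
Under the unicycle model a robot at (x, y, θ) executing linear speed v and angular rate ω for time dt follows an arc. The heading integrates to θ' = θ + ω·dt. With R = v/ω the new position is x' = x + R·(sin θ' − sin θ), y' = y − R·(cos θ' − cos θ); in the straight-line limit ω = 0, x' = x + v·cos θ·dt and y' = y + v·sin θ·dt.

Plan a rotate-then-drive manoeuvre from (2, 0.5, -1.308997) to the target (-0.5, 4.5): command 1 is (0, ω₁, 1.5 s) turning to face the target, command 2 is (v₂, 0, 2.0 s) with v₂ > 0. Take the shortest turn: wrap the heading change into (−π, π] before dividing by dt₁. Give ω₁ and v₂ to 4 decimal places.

ω₁ = -1.8965, v₂ = 2.3585

heading to target = atan2(4.5−0.5, -0.5−2) = 2.1294
Δθ = wrap(2.1294 − -1.3090) = -2.8448; ω₁ = Δθ/dt₁ = -1.8965
distance = √((-0.5−2)² + (4.5−0.5)²) = 4.7170; v₂ = distance/dt₂ = 2.3585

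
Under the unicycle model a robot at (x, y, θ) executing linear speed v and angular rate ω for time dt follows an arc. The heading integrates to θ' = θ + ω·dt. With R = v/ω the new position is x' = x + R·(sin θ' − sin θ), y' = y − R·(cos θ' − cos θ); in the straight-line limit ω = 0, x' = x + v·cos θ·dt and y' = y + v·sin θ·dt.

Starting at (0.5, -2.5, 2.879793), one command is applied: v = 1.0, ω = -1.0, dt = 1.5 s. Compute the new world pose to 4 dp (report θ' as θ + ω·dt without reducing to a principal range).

(-0.2230, -1.3442, 1.3798)

θ' = 2.8798 + -1.0·1.5 = 1.3798
R = v/ω = 1.0/-1.0 = -1.0000
x' = 0.5 + -1.0000·(sin 1.3798 − sin 2.8798) = -0.2230
y' = -2.5 − -1.0000·(cos 1.3798 − cos 2.8798) = -1.3442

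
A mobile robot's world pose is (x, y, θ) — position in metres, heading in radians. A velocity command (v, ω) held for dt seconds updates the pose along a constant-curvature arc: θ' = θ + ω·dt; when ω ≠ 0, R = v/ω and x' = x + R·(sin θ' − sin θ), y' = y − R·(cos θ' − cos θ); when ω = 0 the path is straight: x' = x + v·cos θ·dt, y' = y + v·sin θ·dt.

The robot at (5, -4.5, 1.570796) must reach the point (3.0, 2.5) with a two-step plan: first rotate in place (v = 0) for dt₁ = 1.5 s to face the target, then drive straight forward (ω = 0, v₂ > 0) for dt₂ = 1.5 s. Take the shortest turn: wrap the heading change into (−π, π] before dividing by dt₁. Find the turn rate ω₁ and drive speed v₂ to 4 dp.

heading to target = atan2(2.5−-4.5, 3−5) = 1.8491
Δθ = wrap(1.8491 − 1.5708) = 0.2783; ω₁ = Δθ/dt₁ = 0.1855
distance = √((3−5)² + (2.5−-4.5)²) = 7.2801; v₂ = distance/dt₂ = 4.8534

ω₁ = 0.1855, v₂ = 4.8534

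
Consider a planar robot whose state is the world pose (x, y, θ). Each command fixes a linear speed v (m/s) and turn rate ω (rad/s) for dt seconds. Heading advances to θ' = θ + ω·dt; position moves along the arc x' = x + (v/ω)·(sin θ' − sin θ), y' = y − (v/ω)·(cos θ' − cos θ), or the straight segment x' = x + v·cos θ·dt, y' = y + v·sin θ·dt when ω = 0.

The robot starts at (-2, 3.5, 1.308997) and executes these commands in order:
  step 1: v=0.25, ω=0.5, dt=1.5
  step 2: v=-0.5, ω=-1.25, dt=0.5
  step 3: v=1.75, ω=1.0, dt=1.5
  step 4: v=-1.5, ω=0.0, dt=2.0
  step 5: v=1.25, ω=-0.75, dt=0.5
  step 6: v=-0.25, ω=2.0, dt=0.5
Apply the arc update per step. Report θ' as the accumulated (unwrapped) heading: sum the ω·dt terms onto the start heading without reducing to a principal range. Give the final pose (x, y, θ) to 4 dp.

(-0.8898, 5.1838, 3.5590)

step 1: θ'=2.0590 (R=0.5000) → pose (-2.0414, 3.8639, 2.0590)
step 2: θ'=1.4340 (R=0.4000) → pose (-1.9984, 3.6218, 1.4340)
step 3: θ'=2.9340 (R=1.7500) → pose (-3.3713, 5.5728, 2.9340)
step 4: θ'=2.9340 (straight) → pose (-0.4358, 4.9545, 2.9340)
step 5: θ'=2.5590 (R=-1.6667) → pose (-1.0092, 5.1937, 2.5590)
step 6: θ'=3.5590 (R=-0.1250) → pose (-0.8898, 5.1838, 3.5590)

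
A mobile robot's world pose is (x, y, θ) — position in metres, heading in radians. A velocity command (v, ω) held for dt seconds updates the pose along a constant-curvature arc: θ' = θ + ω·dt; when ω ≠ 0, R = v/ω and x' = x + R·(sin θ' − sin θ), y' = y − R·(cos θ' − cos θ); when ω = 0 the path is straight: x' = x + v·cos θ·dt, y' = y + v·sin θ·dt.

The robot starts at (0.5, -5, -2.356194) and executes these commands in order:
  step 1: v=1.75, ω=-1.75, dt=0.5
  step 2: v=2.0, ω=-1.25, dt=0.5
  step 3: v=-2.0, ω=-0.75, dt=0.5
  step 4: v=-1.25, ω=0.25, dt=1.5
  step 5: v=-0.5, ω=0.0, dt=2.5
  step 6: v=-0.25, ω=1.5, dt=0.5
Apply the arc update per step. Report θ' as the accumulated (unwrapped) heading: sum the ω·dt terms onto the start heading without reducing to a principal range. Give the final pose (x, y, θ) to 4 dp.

step 1: θ'=-3.2312 (R=-1.0000) → pose (-0.2966, -5.2889, -3.2312)
step 2: θ'=-3.8562 (R=-1.6000) → pose (-1.2019, -4.9039, -3.8562)
step 3: θ'=-4.2312 (R=2.6667) → pose (-0.5856, -5.6839, -4.2312)
step 4: θ'=-3.8562 (R=-5.0000) → pose (0.5700, -7.1465, -3.8562)
step 5: θ'=-3.8562 (straight) → pose (1.5142, -7.9656, -3.8562)
step 6: θ'=-3.1062 (R=-0.1667) → pose (1.6294, -8.0063, -3.1062)

(1.6294, -8.0063, -3.1062)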